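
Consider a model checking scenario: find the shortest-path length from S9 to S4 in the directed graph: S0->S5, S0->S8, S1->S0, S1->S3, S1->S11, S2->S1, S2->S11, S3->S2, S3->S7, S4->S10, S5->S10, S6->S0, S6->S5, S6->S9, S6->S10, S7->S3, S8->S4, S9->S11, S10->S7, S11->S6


BFS layer-by-layer from S9:
  dist 0: {S9}
  dist 1: {S11}
  dist 2: {S6}
  dist 3: {S0, S5, S10}
  dist 4: {S7, S8}
  dist 5: {S3, S4}
  -> S4 reached at distance 5
Shortest path length = 5

5


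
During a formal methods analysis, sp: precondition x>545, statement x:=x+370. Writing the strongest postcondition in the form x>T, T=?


Formula: sp(P, x:=E) = exists old_x. (x = E[old_x/x]) AND P[old_x/x] (old_x is the value of x before the assignment; eliminate old_x by solving x = E[old_x/x] for old_x)
Step 1: Precondition P: x>545, i.e. old_x > 545
Step 2: Assignment gives x = old_x + 370, so old_x = x - 370
Step 3: Substitute into P: x - 370 > 545
Step 4: Simplify: x > 545+370 = 915

915


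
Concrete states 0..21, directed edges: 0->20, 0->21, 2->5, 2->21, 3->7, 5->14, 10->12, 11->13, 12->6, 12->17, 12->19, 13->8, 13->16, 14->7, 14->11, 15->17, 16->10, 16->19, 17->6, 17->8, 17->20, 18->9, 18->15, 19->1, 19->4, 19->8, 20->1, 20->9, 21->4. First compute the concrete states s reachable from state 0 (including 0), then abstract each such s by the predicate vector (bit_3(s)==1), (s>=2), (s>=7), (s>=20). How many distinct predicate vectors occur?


BFS from 0:
Concrete reachable: {0, 1, 4, 9, 20, 21}
Abstract via predicates (bit_3(s)==1), (s>=2), (s>=7), (s>=20):
  (0,0,0,0) <- {0, 1}
  (0,1,0,0) <- {4}
  (0,1,1,1) <- {20, 21}
  (1,1,1,0) <- {9}
Distinct abstract states = 4

4


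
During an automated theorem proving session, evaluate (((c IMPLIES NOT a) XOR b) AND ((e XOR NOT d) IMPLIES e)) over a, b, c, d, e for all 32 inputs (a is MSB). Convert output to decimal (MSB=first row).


Formula: (((c IMPLIES NOT a) XOR b) AND ((e XOR NOT d) IMPLIES e)) over a, b, c, d, e (32 rows)
Evaluate each row (bits = a,b,c,d,e, MSB first):
  row 0 [00000]: (((0 IMPLIES NOT 0) XOR 0) AND ((0 XOR NOT 0) IMPLIES 0)) -> 0
  row 1 [00001]: (((0 IMPLIES NOT 0) XOR 0) AND ((1 XOR NOT 0) IMPLIES 1)) -> 1
  row 2 [00010]: (((0 IMPLIES NOT 0) XOR 0) AND ((0 XOR NOT 1) IMPLIES 0)) -> 1
  row 3 [00011]: (((0 IMPLIES NOT 0) XOR 0) AND ((1 XOR NOT 1) IMPLIES 1)) -> 1
  row 4 [00100]: (((1 IMPLIES NOT 0) XOR 0) AND ((0 XOR NOT 0) IMPLIES 0)) -> 0
  row 5 [00101]: (((1 IMPLIES NOT 0) XOR 0) AND ((1 XOR NOT 0) IMPLIES 1)) -> 1
  row 6 [00110]: (((1 IMPLIES NOT 0) XOR 0) AND ((0 XOR NOT 1) IMPLIES 0)) -> 1
  row 7 [00111]: (((1 IMPLIES NOT 0) XOR 0) AND ((1 XOR NOT 1) IMPLIES 1)) -> 1
  row 8 [01000]: (((0 IMPLIES NOT 0) XOR 1) AND ((0 XOR NOT 0) IMPLIES 0)) -> 0
  row 9 [01001]: (((0 IMPLIES NOT 0) XOR 1) AND ((1 XOR NOT 0) IMPLIES 1)) -> 0
  row 10 [01010]: (((0 IMPLIES NOT 0) XOR 1) AND ((0 XOR NOT 1) IMPLIES 0)) -> 0
  row 11 [01011]: (((0 IMPLIES NOT 0) XOR 1) AND ((1 XOR NOT 1) IMPLIES 1)) -> 0
  row 12 [01100]: (((1 IMPLIES NOT 0) XOR 1) AND ((0 XOR NOT 0) IMPLIES 0)) -> 0
  row 13 [01101]: (((1 IMPLIES NOT 0) XOR 1) AND ((1 XOR NOT 0) IMPLIES 1)) -> 0
  row 14 [01110]: (((1 IMPLIES NOT 0) XOR 1) AND ((0 XOR NOT 1) IMPLIES 0)) -> 0
  row 15 [01111]: (((1 IMPLIES NOT 0) XOR 1) AND ((1 XOR NOT 1) IMPLIES 1)) -> 0
  row 16 [10000]: (((0 IMPLIES NOT 1) XOR 0) AND ((0 XOR NOT 0) IMPLIES 0)) -> 0
  row 17 [10001]: (((0 IMPLIES NOT 1) XOR 0) AND ((1 XOR NOT 0) IMPLIES 1)) -> 1
  row 18 [10010]: (((0 IMPLIES NOT 1) XOR 0) AND ((0 XOR NOT 1) IMPLIES 0)) -> 1
  row 19 [10011]: (((0 IMPLIES NOT 1) XOR 0) AND ((1 XOR NOT 1) IMPLIES 1)) -> 1
  row 20 [10100]: (((1 IMPLIES NOT 1) XOR 0) AND ((0 XOR NOT 0) IMPLIES 0)) -> 0
  row 21 [10101]: (((1 IMPLIES NOT 1) XOR 0) AND ((1 XOR NOT 0) IMPLIES 1)) -> 0
  row 22 [10110]: (((1 IMPLIES NOT 1) XOR 0) AND ((0 XOR NOT 1) IMPLIES 0)) -> 0
  row 23 [10111]: (((1 IMPLIES NOT 1) XOR 0) AND ((1 XOR NOT 1) IMPLIES 1)) -> 0
  row 24 [11000]: (((0 IMPLIES NOT 1) XOR 1) AND ((0 XOR NOT 0) IMPLIES 0)) -> 0
  row 25 [11001]: (((0 IMPLIES NOT 1) XOR 1) AND ((1 XOR NOT 0) IMPLIES 1)) -> 0
  row 26 [11010]: (((0 IMPLIES NOT 1) XOR 1) AND ((0 XOR NOT 1) IMPLIES 0)) -> 0
  row 27 [11011]: (((0 IMPLIES NOT 1) XOR 1) AND ((1 XOR NOT 1) IMPLIES 1)) -> 0
  row 28 [11100]: (((1 IMPLIES NOT 1) XOR 1) AND ((0 XOR NOT 0) IMPLIES 0)) -> 0
  row 29 [11101]: (((1 IMPLIES NOT 1) XOR 1) AND ((1 XOR NOT 0) IMPLIES 1)) -> 1
  row 30 [11110]: (((1 IMPLIES NOT 1) XOR 1) AND ((0 XOR NOT 1) IMPLIES 0)) -> 1
  row 31 [11111]: (((1 IMPLIES NOT 1) XOR 1) AND ((1 XOR NOT 1) IMPLIES 1)) -> 1
Full result column, 4 rows per line (a,b,c fixed per line; d,e runs 00..11 left to right):
  rows 0-3 [a,b,c=000]: 0111  = hex 7
  rows 4-7 [a,b,c=001]: 0111  = hex 7
  rows 8-11 [a,b,c=010]: 0000  = hex 0
  rows 12-15 [a,b,c=011]: 0000  = hex 0
  rows 16-19 [a,b,c=100]: 0111  = hex 7
  rows 20-23 [a,b,c=101]: 0000  = hex 0
  rows 24-27 [a,b,c=110]: 0000  = hex 0
  rows 28-31 [a,b,c=111]: 0111  = hex 7
Output column (row 0 .. row 31) = 01110111000000000111000000000111
Output column grouped in 4s = 0111 0111 0000 0000 0111 0000 0000 0111 = 0x77007007
Convert to decimal digit by digit (value = value*16 + digit):
  7 -> 7
  7*16 + 7 = 119
  119*16 + 0 = 1904
  1904*16 + 0 = 30464
  30464*16 + 7 = 487431
  487431*16 + 0 = 7798896
  7798896*16 + 0 = 124782336
  124782336*16 + 7 = 1996517383
Decimal = 1996517383

1996517383


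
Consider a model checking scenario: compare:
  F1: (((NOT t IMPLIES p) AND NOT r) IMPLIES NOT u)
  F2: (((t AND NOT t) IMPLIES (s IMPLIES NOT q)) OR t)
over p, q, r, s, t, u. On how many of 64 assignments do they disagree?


F1 = (((NOT t IMPLIES p) AND NOT r) IMPLIES NOT u)
F2 = (((t AND NOT t) IMPLIES (s IMPLIES NOT q)) OR t)
Evaluate both on each of 64 rows (bits = p,q,r,s,t,u):
  row 0 [000000]: F1=1 F2=1 -> 0
  row 1 [000001]: F1=1 F2=1 -> 0
  row 2 [000010]: F1=1 F2=1 -> 0
  row 3 [000011]: F1=0 F2=1 (differ) -> 1
  row 4 [000100]: F1=1 F2=1 -> 0
  (every remaining row is evaluated the same way; all 64 results are listed next)
Full result column, 8 rows per line (p,q,r fixed per line; s,t,u runs 000..111 left to right):
  rows 0-7 [p,q,r=000]: 00010001  (ones: 2)
  rows 8-15 [p,q,r=001]: 00000000  (ones: 0)
  rows 16-23 [p,q,r=010]: 00010001  (ones: 2)
  rows 24-31 [p,q,r=011]: 00000000  (ones: 0)
  rows 32-39 [p,q,r=100]: 01010101  (ones: 4)
  rows 40-47 [p,q,r=101]: 00000000  (ones: 0)
  rows 48-55 [p,q,r=110]: 01010101  (ones: 4)
  rows 56-63 [p,q,r=111]: 00000000  (ones: 0)
Disagreements = 2+0+2+0+4+0+4+0 = 12

12


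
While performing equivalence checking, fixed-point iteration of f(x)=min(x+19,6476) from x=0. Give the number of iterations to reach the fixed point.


Step 1: x=0, cap=6476, increment=19
Step 2: x grows by 19 each step until capped at 6476; fixed point is x=6476
Step 3: iterations = ceil(6476/19) = 341

341


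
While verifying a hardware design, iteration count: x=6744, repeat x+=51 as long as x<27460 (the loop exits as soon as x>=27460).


Step 1: x goes from 6744 toward 27460 by 51; the body runs while x<27460, so iterations = ceil((bound-start)/step)
Step 2: Distance=20716
Step 3: ceil(20716/51)=407

407


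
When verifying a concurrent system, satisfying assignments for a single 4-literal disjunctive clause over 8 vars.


Step 1: Total=2^8=256
Step 2: Unsat when all 4 false: 2^4=16
Step 3: Sat=256-16=240

240


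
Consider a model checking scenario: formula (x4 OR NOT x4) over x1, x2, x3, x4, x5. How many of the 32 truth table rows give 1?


Formula: (x4 OR NOT x4) over 5 vars (32 rows)
Evaluate each row (x1, x2, x3, x4, x5 as bits, MSB first):
  row 0 [00000]: (0 OR NOT 0) -> 1
  row 1 [00001]: (0 OR NOT 0) -> 1
  row 2 [00010]: (1 OR NOT 1) -> 1
  row 3 [00011]: (1 OR NOT 1) -> 1
  row 4 [00100]: (0 OR NOT 0) -> 1
  row 5 [00101]: (0 OR NOT 0) -> 1
  row 6 [00110]: (1 OR NOT 1) -> 1
  row 7 [00111]: (1 OR NOT 1) -> 1
  row 8 [01000]: (0 OR NOT 0) -> 1
  row 9 [01001]: (0 OR NOT 0) -> 1
  row 10 [01010]: (1 OR NOT 1) -> 1
  row 11 [01011]: (1 OR NOT 1) -> 1
  row 12 [01100]: (0 OR NOT 0) -> 1
  row 13 [01101]: (0 OR NOT 0) -> 1
  row 14 [01110]: (1 OR NOT 1) -> 1
  row 15 [01111]: (1 OR NOT 1) -> 1
  row 16 [10000]: (0 OR NOT 0) -> 1
  row 17 [10001]: (0 OR NOT 0) -> 1
  row 18 [10010]: (1 OR NOT 1) -> 1
  row 19 [10011]: (1 OR NOT 1) -> 1
  row 20 [10100]: (0 OR NOT 0) -> 1
  row 21 [10101]: (0 OR NOT 0) -> 1
  row 22 [10110]: (1 OR NOT 1) -> 1
  row 23 [10111]: (1 OR NOT 1) -> 1
  row 24 [11000]: (0 OR NOT 0) -> 1
  row 25 [11001]: (0 OR NOT 0) -> 1
  row 26 [11010]: (1 OR NOT 1) -> 1
  row 27 [11011]: (1 OR NOT 1) -> 1
  row 28 [11100]: (0 OR NOT 0) -> 1
  row 29 [11101]: (0 OR NOT 0) -> 1
  row 30 [11110]: (1 OR NOT 1) -> 1
  row 31 [11111]: (1 OR NOT 1) -> 1
Full result column, 8 rows per line (x1,x2 fixed per line; x3,x4,x5 runs 000..111 left to right):
  rows 0-7 [x1,x2=00]: 11111111  (ones: 8)
  rows 8-15 [x1,x2=01]: 11111111  (ones: 8)
  rows 16-23 [x1,x2=10]: 11111111  (ones: 8)
  rows 24-31 [x1,x2=11]: 11111111  (ones: 8)
Count of 1-rows = 8+8+8+8 = 32

32


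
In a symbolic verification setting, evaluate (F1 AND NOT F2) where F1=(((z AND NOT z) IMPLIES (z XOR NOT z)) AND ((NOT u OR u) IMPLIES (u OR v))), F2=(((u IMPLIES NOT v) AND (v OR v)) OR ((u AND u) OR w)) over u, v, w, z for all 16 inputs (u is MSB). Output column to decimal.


F1 = (((z AND NOT z) IMPLIES (z XOR NOT z)) AND ((NOT u OR u) IMPLIES (u OR v)))
F2 = (((u IMPLIES NOT v) AND (v OR v)) OR ((u AND u) OR w))
Counterexample to F1=>F2 is where F1=1 and F2=0.
Evaluate each row (bits = u,v,w,z, MSB first):
  row 0 [0000]: F1=0 F2=0 -> F1&~F2 -> 0
  row 1 [0001]: F1=0 F2=0 -> F1&~F2 -> 0
  row 2 [0010]: F1=0 F2=1 -> F1&~F2 -> 0
  row 3 [0011]: F1=0 F2=1 -> F1&~F2 -> 0
  row 4 [0100]: F1=1 F2=1 -> F1&~F2 -> 0
  row 5 [0101]: F1=1 F2=1 -> F1&~F2 -> 0
  row 6 [0110]: F1=1 F2=1 -> F1&~F2 -> 0
  row 7 [0111]: F1=1 F2=1 -> F1&~F2 -> 0
  row 8 [1000]: F1=1 F2=1 -> F1&~F2 -> 0
  row 9 [1001]: F1=1 F2=1 -> F1&~F2 -> 0
  row 10 [1010]: F1=1 F2=1 -> F1&~F2 -> 0
  row 11 [1011]: F1=1 F2=1 -> F1&~F2 -> 0
  row 12 [1100]: F1=1 F2=1 -> F1&~F2 -> 0
  row 13 [1101]: F1=1 F2=1 -> F1&~F2 -> 0
  row 14 [1110]: F1=1 F2=1 -> F1&~F2 -> 0
  row 15 [1111]: F1=1 F2=1 -> F1&~F2 -> 0
Full result column, 4 rows per line (u,v fixed per line; w,z runs 00..11 left to right):
  rows 0-3 [u,v=00]: 0000  = hex 0
  rows 4-7 [u,v=01]: 0000  = hex 0
  rows 8-11 [u,v=10]: 0000  = hex 0
  rows 12-15 [u,v=11]: 0000  = hex 0
Counterexample vector (row 0 .. row 15) = 0000000000000000
Output column grouped in 4s = 0000 0000 0000 0000 = 0x0000
Convert to decimal digit by digit (value = value*16 + digit):
  0 -> 0
  0*16 + 0 = 0
  0*16 + 0 = 0
  0*16 + 0 = 0
Decimal = 0

0


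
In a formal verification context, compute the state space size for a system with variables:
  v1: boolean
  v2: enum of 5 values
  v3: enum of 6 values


State space = product of domain sizes of all variables.
Domain sizes:
  v1 (boolean): 2
  v2 (enum of 5 values): 5
  v3 (enum of 6 values): 6
Product = 2 * 5 * 6 = 60

60


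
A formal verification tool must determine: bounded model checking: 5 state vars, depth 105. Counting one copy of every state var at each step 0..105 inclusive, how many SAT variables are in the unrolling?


BMC unrolls to depth k, creating one copy of each state var for steps 0..k.
Step count = 105 + 1 = 106 (steps 0 through 105)
Vars per step = 5
Total = 5 * 106 = 530

530


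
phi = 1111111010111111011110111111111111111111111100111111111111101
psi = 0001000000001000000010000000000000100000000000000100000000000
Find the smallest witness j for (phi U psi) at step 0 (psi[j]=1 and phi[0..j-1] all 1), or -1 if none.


(phi U psi) at 0: need smallest j with psi[j]=1 and phi[i]=1 for all i in [0,j).
Scan from step 0:
  step 0: phi=1, psi=0 -> continue
  step 1: phi=1, psi=0 -> continue
  step 2: phi=1, psi=0 -> continue
  step 3: psi=1 and phi held for [0,3) -> witness found
Witness step = 3

3


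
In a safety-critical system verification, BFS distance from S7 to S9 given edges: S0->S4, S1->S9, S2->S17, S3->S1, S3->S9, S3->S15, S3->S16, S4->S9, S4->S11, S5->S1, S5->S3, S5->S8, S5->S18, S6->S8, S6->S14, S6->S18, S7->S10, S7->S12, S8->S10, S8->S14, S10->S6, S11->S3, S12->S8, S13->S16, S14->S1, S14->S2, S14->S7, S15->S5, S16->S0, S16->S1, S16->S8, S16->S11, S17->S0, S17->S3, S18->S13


BFS layer-by-layer from S7:
  dist 0: {S7}
  dist 1: {S10, S12}
  dist 2: {S6, S8}
  dist 3: {S14, S18}
  dist 4: {S1, S2, S13}
  dist 5: {S9, S16, S17}
  -> S9 reached at distance 5
Shortest path length = 5

5


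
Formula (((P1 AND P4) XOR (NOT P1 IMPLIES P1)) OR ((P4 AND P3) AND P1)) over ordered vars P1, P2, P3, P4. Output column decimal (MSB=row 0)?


Formula: (((P1 AND P4) XOR (NOT P1 IMPLIES P1)) OR ((P4 AND P3) AND P1)) over P1, P2, P3, P4 (16 rows)
Evaluate each row (bits = P1,P2,P3,P4, MSB first):
  row 0 [0000]: (((0 AND 0) XOR (NOT 0 IMPLIES 0)) OR ((0 AND 0) AND 0)) -> 0
  row 1 [0001]: (((0 AND 1) XOR (NOT 0 IMPLIES 0)) OR ((1 AND 0) AND 0)) -> 0
  row 2 [0010]: (((0 AND 0) XOR (NOT 0 IMPLIES 0)) OR ((0 AND 1) AND 0)) -> 0
  row 3 [0011]: (((0 AND 1) XOR (NOT 0 IMPLIES 0)) OR ((1 AND 1) AND 0)) -> 0
  row 4 [0100]: (((0 AND 0) XOR (NOT 0 IMPLIES 0)) OR ((0 AND 0) AND 0)) -> 0
  row 5 [0101]: (((0 AND 1) XOR (NOT 0 IMPLIES 0)) OR ((1 AND 0) AND 0)) -> 0
  row 6 [0110]: (((0 AND 0) XOR (NOT 0 IMPLIES 0)) OR ((0 AND 1) AND 0)) -> 0
  row 7 [0111]: (((0 AND 1) XOR (NOT 0 IMPLIES 0)) OR ((1 AND 1) AND 0)) -> 0
  row 8 [1000]: (((1 AND 0) XOR (NOT 1 IMPLIES 1)) OR ((0 AND 0) AND 1)) -> 1
  row 9 [1001]: (((1 AND 1) XOR (NOT 1 IMPLIES 1)) OR ((1 AND 0) AND 1)) -> 0
  row 10 [1010]: (((1 AND 0) XOR (NOT 1 IMPLIES 1)) OR ((0 AND 1) AND 1)) -> 1
  row 11 [1011]: (((1 AND 1) XOR (NOT 1 IMPLIES 1)) OR ((1 AND 1) AND 1)) -> 1
  row 12 [1100]: (((1 AND 0) XOR (NOT 1 IMPLIES 1)) OR ((0 AND 0) AND 1)) -> 1
  row 13 [1101]: (((1 AND 1) XOR (NOT 1 IMPLIES 1)) OR ((1 AND 0) AND 1)) -> 0
  row 14 [1110]: (((1 AND 0) XOR (NOT 1 IMPLIES 1)) OR ((0 AND 1) AND 1)) -> 1
  row 15 [1111]: (((1 AND 1) XOR (NOT 1 IMPLIES 1)) OR ((1 AND 1) AND 1)) -> 1
Full result column, 4 rows per line (P1,P2 fixed per line; P3,P4 runs 00..11 left to right):
  rows 0-3 [P1,P2=00]: 0000  = hex 0
  rows 4-7 [P1,P2=01]: 0000  = hex 0
  rows 8-11 [P1,P2=10]: 1011  = hex B
  rows 12-15 [P1,P2=11]: 1011  = hex B
Output column (row 0 .. row 15) = 0000000010111011
Output column grouped in 4s = 0000 0000 1011 1011 = 0x00BB
Convert to decimal digit by digit (value = value*16 + digit):
  0 -> 0
  0*16 + 0 = 0
  0*16 + 11 (B) = 11
  11*16 + 11 (B) = 187
Decimal = 187

187


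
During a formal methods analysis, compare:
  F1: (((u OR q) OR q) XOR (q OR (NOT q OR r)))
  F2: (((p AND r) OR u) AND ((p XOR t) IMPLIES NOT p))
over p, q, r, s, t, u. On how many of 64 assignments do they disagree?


F1 = (((u OR q) OR q) XOR (q OR (NOT q OR r)))
F2 = (((p AND r) OR u) AND ((p XOR t) IMPLIES NOT p))
Evaluate both on each of 64 rows (bits = p,q,r,s,t,u):
  row 0 [000000]: F1=1 F2=0 (differ) -> 1
  row 1 [000001]: F1=0 F2=1 (differ) -> 1
  row 2 [000010]: F1=1 F2=0 (differ) -> 1
  row 3 [000011]: F1=0 F2=1 (differ) -> 1
  row 4 [000100]: F1=1 F2=0 (differ) -> 1
  (every remaining row is evaluated the same way; all 64 results are listed next)
Full result column, 8 rows per line (p,q,r fixed per line; s,t,u runs 000..111 left to right):
  rows 0-7 [p,q,r=000]: 11111111  (ones: 8)
  rows 8-15 [p,q,r=001]: 11111111  (ones: 8)
  rows 16-23 [p,q,r=010]: 01010101  (ones: 4)
  rows 24-31 [p,q,r=011]: 01010101  (ones: 4)
  rows 32-39 [p,q,r=100]: 10111011  (ones: 6)
  rows 40-47 [p,q,r=101]: 10011001  (ones: 4)
  rows 48-55 [p,q,r=110]: 00010001  (ones: 2)
  rows 56-63 [p,q,r=111]: 00110011  (ones: 4)
Disagreements = 8+8+4+4+6+4+2+4 = 40

40


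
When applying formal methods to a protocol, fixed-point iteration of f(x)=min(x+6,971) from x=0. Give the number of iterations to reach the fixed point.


Step 1: x=0, cap=971, increment=6
Step 2: x grows by 6 each step until capped at 971; fixed point is x=971
Step 3: iterations = ceil(971/6) = 162

162


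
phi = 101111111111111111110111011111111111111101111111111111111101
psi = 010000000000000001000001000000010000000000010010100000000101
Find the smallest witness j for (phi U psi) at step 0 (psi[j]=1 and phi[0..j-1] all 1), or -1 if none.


(phi U psi) at 0: need smallest j with psi[j]=1 and phi[i]=1 for all i in [0,j).
Scan from step 0:
  step 0: phi=1, psi=0 -> continue
  step 1: psi=1 and phi held for [0,1) -> witness found
Witness step = 1

1


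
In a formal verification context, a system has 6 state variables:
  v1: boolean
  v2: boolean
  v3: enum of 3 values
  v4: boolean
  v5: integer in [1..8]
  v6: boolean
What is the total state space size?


State space = product of domain sizes of all variables.
Domain sizes:
  v1 (boolean): 2
  v2 (boolean): 2
  v3 (enum of 3 values): 3
  v4 (boolean): 2
  v5 (integer in [1..8]): 8
  v6 (boolean): 2
Product = 2 * 2 * 3 * 2 * 8 * 2 = 384

384


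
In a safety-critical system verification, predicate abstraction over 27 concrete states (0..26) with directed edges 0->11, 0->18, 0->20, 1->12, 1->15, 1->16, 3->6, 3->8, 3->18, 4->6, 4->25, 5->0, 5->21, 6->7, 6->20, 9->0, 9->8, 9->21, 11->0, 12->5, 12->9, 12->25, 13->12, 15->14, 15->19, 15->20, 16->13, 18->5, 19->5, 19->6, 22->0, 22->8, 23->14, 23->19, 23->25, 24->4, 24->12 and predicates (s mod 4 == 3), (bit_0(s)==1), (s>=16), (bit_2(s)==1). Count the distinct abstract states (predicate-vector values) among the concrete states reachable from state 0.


BFS from 0:
Concrete reachable: {0, 5, 11, 18, 20, 21}
Abstract via predicates (s mod 4 == 3), (bit_0(s)==1), (s>=16), (bit_2(s)==1):
  (0,0,0,0) <- {0}
  (0,0,1,0) <- {18}
  (0,0,1,1) <- {20}
  (0,1,0,1) <- {5}
  (0,1,1,1) <- {21}
  (1,1,0,0) <- {11}
Distinct abstract states = 6

6


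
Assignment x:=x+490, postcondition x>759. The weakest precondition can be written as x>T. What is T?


Formula: wp(x:=E, P) = P[E/x] (substitute E for x in postcondition)
Step 1: Postcondition: x>759
Step 2: Substitute x+490 for x: x+490>759
Step 3: Solve for x: x > 759-490 = 269

269


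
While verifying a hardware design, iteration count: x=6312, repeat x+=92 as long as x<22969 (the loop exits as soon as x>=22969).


Step 1: x goes from 6312 toward 22969 by 92; the body runs while x<22969, so iterations = ceil((bound-start)/step)
Step 2: Distance=16657
Step 3: ceil(16657/92)=182

182


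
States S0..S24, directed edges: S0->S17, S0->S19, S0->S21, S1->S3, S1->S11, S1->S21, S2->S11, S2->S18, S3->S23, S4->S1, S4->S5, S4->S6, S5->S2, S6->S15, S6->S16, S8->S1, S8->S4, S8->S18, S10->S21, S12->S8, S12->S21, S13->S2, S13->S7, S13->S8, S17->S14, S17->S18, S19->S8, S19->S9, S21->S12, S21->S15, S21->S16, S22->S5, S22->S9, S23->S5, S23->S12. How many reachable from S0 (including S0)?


BFS from S0:
  layer 0: {S0}
  layer 1: {S17, S19, S21}
  layer 2: {S8, S9, S12, S14, S15, S16, S18}
  layer 3: {S1, S4}
  layer 4: {S3, S5, S6, S11}
  layer 5: {S2, S23}
Reachable set: {S0, S1, S2, S3, S4, S5, S6, S8, S9, S11, S12, S14, S15, S16, S17, S18, S19, S21, S23}
Count = 19

19


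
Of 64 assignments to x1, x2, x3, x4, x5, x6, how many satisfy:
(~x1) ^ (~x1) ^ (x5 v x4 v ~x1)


CNF with 3 clauses over 6 vars (64 assignments).
An assignment satisfies CNF iff every clause has >=1 true literal.
Check each row (bits = x1,x2,x3,x4,x5,x6; clause T/F shown):
  row 0 [000000]: clauses=TTT -> 1
  row 1 [000001]: clauses=TTT -> 1
  row 2 [000010]: clauses=TTT -> 1
  row 3 [000011]: clauses=TTT -> 1
  row 4 [000100]: clauses=TTT -> 1
  (every remaining row is evaluated the same way; all 64 results are listed next)
Full result column, 8 rows per line (x1,x2,x3 fixed per line; x4,x5,x6 runs 000..111 left to right):
  rows 0-7 [x1,x2,x3=000]: 11111111  (ones: 8)
  rows 8-15 [x1,x2,x3=001]: 11111111  (ones: 8)
  rows 16-23 [x1,x2,x3=010]: 11111111  (ones: 8)
  rows 24-31 [x1,x2,x3=011]: 11111111  (ones: 8)
  rows 32-39 [x1,x2,x3=100]: 00000000  (ones: 0)
  rows 40-47 [x1,x2,x3=101]: 00000000  (ones: 0)
  rows 48-55 [x1,x2,x3=110]: 00000000  (ones: 0)
  rows 56-63 [x1,x2,x3=111]: 00000000  (ones: 0)
Satisfying assignments = 8+8+8+8+0+0+0+0 = 32

32


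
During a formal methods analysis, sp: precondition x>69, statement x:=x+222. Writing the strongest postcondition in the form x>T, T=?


Formula: sp(P, x:=E) = exists old_x. (x = E[old_x/x]) AND P[old_x/x] (old_x is the value of x before the assignment; eliminate old_x by solving x = E[old_x/x] for old_x)
Step 1: Precondition P: x>69, i.e. old_x > 69
Step 2: Assignment gives x = old_x + 222, so old_x = x - 222
Step 3: Substitute into P: x - 222 > 69
Step 4: Simplify: x > 69+222 = 291

291


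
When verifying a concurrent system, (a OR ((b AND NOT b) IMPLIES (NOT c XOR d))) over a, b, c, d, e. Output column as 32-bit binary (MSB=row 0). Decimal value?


Formula: (a OR ((b AND NOT b) IMPLIES (NOT c XOR d))) over a, b, c, d, e (32 rows)
Evaluate each row (bits = a,b,c,d,e, MSB first):
  row 0 [00000]: (0 OR ((0 AND NOT 0) IMPLIES (NOT 0 XOR 0))) -> 1
  row 1 [00001]: (0 OR ((0 AND NOT 0) IMPLIES (NOT 0 XOR 0))) -> 1
  row 2 [00010]: (0 OR ((0 AND NOT 0) IMPLIES (NOT 0 XOR 1))) -> 1
  row 3 [00011]: (0 OR ((0 AND NOT 0) IMPLIES (NOT 0 XOR 1))) -> 1
  row 4 [00100]: (0 OR ((0 AND NOT 0) IMPLIES (NOT 1 XOR 0))) -> 1
  row 5 [00101]: (0 OR ((0 AND NOT 0) IMPLIES (NOT 1 XOR 0))) -> 1
  row 6 [00110]: (0 OR ((0 AND NOT 0) IMPLIES (NOT 1 XOR 1))) -> 1
  row 7 [00111]: (0 OR ((0 AND NOT 0) IMPLIES (NOT 1 XOR 1))) -> 1
  row 8 [01000]: (0 OR ((1 AND NOT 1) IMPLIES (NOT 0 XOR 0))) -> 1
  row 9 [01001]: (0 OR ((1 AND NOT 1) IMPLIES (NOT 0 XOR 0))) -> 1
  row 10 [01010]: (0 OR ((1 AND NOT 1) IMPLIES (NOT 0 XOR 1))) -> 1
  row 11 [01011]: (0 OR ((1 AND NOT 1) IMPLIES (NOT 0 XOR 1))) -> 1
  row 12 [01100]: (0 OR ((1 AND NOT 1) IMPLIES (NOT 1 XOR 0))) -> 1
  row 13 [01101]: (0 OR ((1 AND NOT 1) IMPLIES (NOT 1 XOR 0))) -> 1
  row 14 [01110]: (0 OR ((1 AND NOT 1) IMPLIES (NOT 1 XOR 1))) -> 1
  row 15 [01111]: (0 OR ((1 AND NOT 1) IMPLIES (NOT 1 XOR 1))) -> 1
  row 16 [10000]: (1 OR ((0 AND NOT 0) IMPLIES (NOT 0 XOR 0))) -> 1
  row 17 [10001]: (1 OR ((0 AND NOT 0) IMPLIES (NOT 0 XOR 0))) -> 1
  row 18 [10010]: (1 OR ((0 AND NOT 0) IMPLIES (NOT 0 XOR 1))) -> 1
  row 19 [10011]: (1 OR ((0 AND NOT 0) IMPLIES (NOT 0 XOR 1))) -> 1
  row 20 [10100]: (1 OR ((0 AND NOT 0) IMPLIES (NOT 1 XOR 0))) -> 1
  row 21 [10101]: (1 OR ((0 AND NOT 0) IMPLIES (NOT 1 XOR 0))) -> 1
  row 22 [10110]: (1 OR ((0 AND NOT 0) IMPLIES (NOT 1 XOR 1))) -> 1
  row 23 [10111]: (1 OR ((0 AND NOT 0) IMPLIES (NOT 1 XOR 1))) -> 1
  row 24 [11000]: (1 OR ((1 AND NOT 1) IMPLIES (NOT 0 XOR 0))) -> 1
  row 25 [11001]: (1 OR ((1 AND NOT 1) IMPLIES (NOT 0 XOR 0))) -> 1
  row 26 [11010]: (1 OR ((1 AND NOT 1) IMPLIES (NOT 0 XOR 1))) -> 1
  row 27 [11011]: (1 OR ((1 AND NOT 1) IMPLIES (NOT 0 XOR 1))) -> 1
  row 28 [11100]: (1 OR ((1 AND NOT 1) IMPLIES (NOT 1 XOR 0))) -> 1
  row 29 [11101]: (1 OR ((1 AND NOT 1) IMPLIES (NOT 1 XOR 0))) -> 1
  row 30 [11110]: (1 OR ((1 AND NOT 1) IMPLIES (NOT 1 XOR 1))) -> 1
  row 31 [11111]: (1 OR ((1 AND NOT 1) IMPLIES (NOT 1 XOR 1))) -> 1
Full result column, 4 rows per line (a,b,c fixed per line; d,e runs 00..11 left to right):
  rows 0-3 [a,b,c=000]: 1111  = hex F
  rows 4-7 [a,b,c=001]: 1111  = hex F
  rows 8-11 [a,b,c=010]: 1111  = hex F
  rows 12-15 [a,b,c=011]: 1111  = hex F
  rows 16-19 [a,b,c=100]: 1111  = hex F
  rows 20-23 [a,b,c=101]: 1111  = hex F
  rows 24-27 [a,b,c=110]: 1111  = hex F
  rows 28-31 [a,b,c=111]: 1111  = hex F
Output column (row 0 .. row 31) = 11111111111111111111111111111111
Output column grouped in 4s = 1111 1111 1111 1111 1111 1111 1111 1111 = 0xFFFFFFFF
Convert to decimal digit by digit (value = value*16 + digit):
  F -> 15
  15*16 + 15 (F) = 255
  255*16 + 15 (F) = 4095
  4095*16 + 15 (F) = 65535
  65535*16 + 15 (F) = 1048575
  1048575*16 + 15 (F) = 16777215
  16777215*16 + 15 (F) = 268435455
  268435455*16 + 15 (F) = 4294967295
Decimal = 4294967295

4294967295


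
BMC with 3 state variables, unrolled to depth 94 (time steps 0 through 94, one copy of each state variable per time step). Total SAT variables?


BMC unrolls to depth k, creating one copy of each state var for steps 0..k.
Step count = 94 + 1 = 95 (steps 0 through 94)
Vars per step = 3
Total = 3 * 95 = 285

285


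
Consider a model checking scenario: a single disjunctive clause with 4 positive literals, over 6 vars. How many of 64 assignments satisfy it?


Step 1: Total=2^6=64
Step 2: Unsat when all 4 false: 2^2=4
Step 3: Sat=64-4=60

60


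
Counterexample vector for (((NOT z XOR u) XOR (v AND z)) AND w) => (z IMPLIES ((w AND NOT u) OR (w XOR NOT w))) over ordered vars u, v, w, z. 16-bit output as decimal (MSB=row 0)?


F1 = (((NOT z XOR u) XOR (v AND z)) AND w)
F2 = (z IMPLIES ((w AND NOT u) OR (w XOR NOT w)))
Counterexample to F1=>F2 is where F1=1 and F2=0.
Evaluate each row (bits = u,v,w,z, MSB first):
  row 0 [0000]: F1=0 F2=1 -> F1&~F2 -> 0
  row 1 [0001]: F1=0 F2=1 -> F1&~F2 -> 0
  row 2 [0010]: F1=1 F2=1 -> F1&~F2 -> 0
  row 3 [0011]: F1=0 F2=1 -> F1&~F2 -> 0
  row 4 [0100]: F1=0 F2=1 -> F1&~F2 -> 0
  row 5 [0101]: F1=0 F2=1 -> F1&~F2 -> 0
  row 6 [0110]: F1=1 F2=1 -> F1&~F2 -> 0
  row 7 [0111]: F1=1 F2=1 -> F1&~F2 -> 0
  row 8 [1000]: F1=0 F2=1 -> F1&~F2 -> 0
  row 9 [1001]: F1=0 F2=1 -> F1&~F2 -> 0
  row 10 [1010]: F1=0 F2=1 -> F1&~F2 -> 0
  row 11 [1011]: F1=1 F2=1 -> F1&~F2 -> 0
  row 12 [1100]: F1=0 F2=1 -> F1&~F2 -> 0
  row 13 [1101]: F1=0 F2=1 -> F1&~F2 -> 0
  row 14 [1110]: F1=0 F2=1 -> F1&~F2 -> 0
  row 15 [1111]: F1=0 F2=1 -> F1&~F2 -> 0
Full result column, 4 rows per line (u,v fixed per line; w,z runs 00..11 left to right):
  rows 0-3 [u,v=00]: 0000  = hex 0
  rows 4-7 [u,v=01]: 0000  = hex 0
  rows 8-11 [u,v=10]: 0000  = hex 0
  rows 12-15 [u,v=11]: 0000  = hex 0
Counterexample vector (row 0 .. row 15) = 0000000000000000
Output column grouped in 4s = 0000 0000 0000 0000 = 0x0000
Convert to decimal digit by digit (value = value*16 + digit):
  0 -> 0
  0*16 + 0 = 0
  0*16 + 0 = 0
  0*16 + 0 = 0
Decimal = 0

0


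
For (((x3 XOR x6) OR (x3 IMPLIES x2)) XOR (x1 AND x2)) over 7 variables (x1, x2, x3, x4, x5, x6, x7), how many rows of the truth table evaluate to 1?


Formula: (((x3 XOR x6) OR (x3 IMPLIES x2)) XOR (x1 AND x2)) over 7 vars (128 rows)
Evaluate each row (x1, x2, x3, x4, x5, x6, x7 as bits, MSB first):
  row 0 [0000000]: (((0 XOR 0) OR (0 IMPLIES 0)) XOR (0 AND 0)) -> 1
  row 1 [0000001]: (((0 XOR 0) OR (0 IMPLIES 0)) XOR (0 AND 0)) -> 1
  row 2 [0000010]: (((0 XOR 1) OR (0 IMPLIES 0)) XOR (0 AND 0)) -> 1
  row 3 [0000011]: (((0 XOR 1) OR (0 IMPLIES 0)) XOR (0 AND 0)) -> 1
  row 4 [0000100]: (((0 XOR 0) OR (0 IMPLIES 0)) XOR (0 AND 0)) -> 1
  (every remaining row is evaluated the same way; all 128 results are listed next)
Full result column, 8 rows per line (x1,x2,x3,x4 fixed per line; x5,x6,x7 runs 000..111 left to right):
  rows 0-7 [x1,x2,x3,x4=0000]: 11111111  (ones: 8)
  rows 8-15 [x1,x2,x3,x4=0001]: 11111111  (ones: 8)
  rows 16-23 [x1,x2,x3,x4=0010]: 11001100  (ones: 4)
  rows 24-31 [x1,x2,x3,x4=0011]: 11001100  (ones: 4)
  rows 32-39 [x1,x2,x3,x4=0100]: 11111111  (ones: 8)
  rows 40-47 [x1,x2,x3,x4=0101]: 11111111  (ones: 8)
  rows 48-55 [x1,x2,x3,x4=0110]: 11111111  (ones: 8)
  rows 56-63 [x1,x2,x3,x4=0111]: 11111111  (ones: 8)
  rows 64-71 [x1,x2,x3,x4=1000]: 11111111  (ones: 8)
  rows 72-79 [x1,x2,x3,x4=1001]: 11111111  (ones: 8)
  rows 80-87 [x1,x2,x3,x4=1010]: 11001100  (ones: 4)
  rows 88-95 [x1,x2,x3,x4=1011]: 11001100  (ones: 4)
  rows 96-103 [x1,x2,x3,x4=1100]: 00000000  (ones: 0)
  rows 104-111 [x1,x2,x3,x4=1101]: 00000000  (ones: 0)
  rows 112-119 [x1,x2,x3,x4=1110]: 00000000  (ones: 0)
  rows 120-127 [x1,x2,x3,x4=1111]: 00000000  (ones: 0)
Count of 1-rows = 8+8+4+4+8+8+8+8+8+8+4+4+0+0+0+0 = 80

80


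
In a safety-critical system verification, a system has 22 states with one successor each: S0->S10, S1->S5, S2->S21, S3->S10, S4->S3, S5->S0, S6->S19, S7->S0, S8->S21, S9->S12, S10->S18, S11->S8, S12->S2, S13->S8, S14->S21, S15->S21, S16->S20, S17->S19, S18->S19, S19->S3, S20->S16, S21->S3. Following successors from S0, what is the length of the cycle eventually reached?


Trace from S0 until a state repeats:
  S0 -> S10 -> S18 -> S19 -> S3 -> S10
S10 first seen at step 1, revisited at step 5.
Cycle length = 5 - 1 = 4

4


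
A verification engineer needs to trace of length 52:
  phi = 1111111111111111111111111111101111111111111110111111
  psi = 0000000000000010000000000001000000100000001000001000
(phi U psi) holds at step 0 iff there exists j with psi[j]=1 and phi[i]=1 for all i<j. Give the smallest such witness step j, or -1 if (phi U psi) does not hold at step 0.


(phi U psi) at 0: need smallest j with psi[j]=1 and phi[i]=1 for all i in [0,j).
Scan from step 0:
  step 0: phi=1, psi=0 -> continue
  step 1: phi=1, psi=0 -> continue
  step 2: phi=1, psi=0 -> continue
  step 3: phi=1, psi=0 -> continue
  step 14: psi=1 and phi held for [0,14) -> witness found
Witness step = 14

14


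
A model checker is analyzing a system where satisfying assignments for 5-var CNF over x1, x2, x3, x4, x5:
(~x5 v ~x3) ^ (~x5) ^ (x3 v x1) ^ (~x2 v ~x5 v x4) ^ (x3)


CNF with 5 clauses over 5 vars (32 assignments).
An assignment satisfies CNF iff every clause has >=1 true literal.
Check each row (bits = x1,x2,x3,x4,x5; clause T/F shown):
  row 0 [00000]: clauses=TTFTF -> 0
  row 1 [00001]: clauses=TFFTF -> 0
  row 2 [00010]: clauses=TTFTF -> 0
  row 3 [00011]: clauses=TFFTF -> 0
  row 4 [00100]: clauses=TTTTT -> 1
  row 5 [00101]: clauses=FFTTT -> 0
  row 6 [00110]: clauses=TTTTT -> 1
  row 7 [00111]: clauses=FFTTT -> 0
  row 8 [01000]: clauses=TTFTF -> 0
  row 9 [01001]: clauses=TFFFF -> 0
  row 10 [01010]: clauses=TTFTF -> 0
  row 11 [01011]: clauses=TFFTF -> 0
  row 12 [01100]: clauses=TTTTT -> 1
  row 13 [01101]: clauses=FFTFT -> 0
  row 14 [01110]: clauses=TTTTT -> 1
  row 15 [01111]: clauses=FFTTT -> 0
  row 16 [10000]: clauses=TTTTF -> 0
  row 17 [10001]: clauses=TFTTF -> 0
  row 18 [10010]: clauses=TTTTF -> 0
  row 19 [10011]: clauses=TFTTF -> 0
  row 20 [10100]: clauses=TTTTT -> 1
  row 21 [10101]: clauses=FFTTT -> 0
  row 22 [10110]: clauses=TTTTT -> 1
  row 23 [10111]: clauses=FFTTT -> 0
  row 24 [11000]: clauses=TTTTF -> 0
  row 25 [11001]: clauses=TFTFF -> 0
  row 26 [11010]: clauses=TTTTF -> 0
  row 27 [11011]: clauses=TFTTF -> 0
  row 28 [11100]: clauses=TTTTT -> 1
  row 29 [11101]: clauses=FFTFT -> 0
  row 30 [11110]: clauses=TTTTT -> 1
  row 31 [11111]: clauses=FFTTT -> 0
Full result column, 8 rows per line (x1,x2 fixed per line; x3,x4,x5 runs 000..111 left to right):
  rows 0-7 [x1,x2=00]: 00001010  (ones: 2)
  rows 8-15 [x1,x2=01]: 00001010  (ones: 2)
  rows 16-23 [x1,x2=10]: 00001010  (ones: 2)
  rows 24-31 [x1,x2=11]: 00001010  (ones: 2)
Satisfying assignments = 2+2+2+2 = 8

8


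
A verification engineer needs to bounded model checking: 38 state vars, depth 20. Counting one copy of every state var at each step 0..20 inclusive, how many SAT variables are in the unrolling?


BMC unrolls to depth k, creating one copy of each state var for steps 0..k.
Step count = 20 + 1 = 21 (steps 0 through 20)
Vars per step = 38
Total = 38 * 21 = 798

798


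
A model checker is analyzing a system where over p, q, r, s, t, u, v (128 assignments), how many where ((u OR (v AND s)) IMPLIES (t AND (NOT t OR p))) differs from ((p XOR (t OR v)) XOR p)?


F1 = ((u OR (v AND s)) IMPLIES (t AND (NOT t OR p)))
F2 = ((p XOR (t OR v)) XOR p)
Evaluate both on each of 128 rows (bits = p,q,r,s,t,u,v):
  row 0 [0000000]: F1=1 F2=0 (differ) -> 1
  row 1 [0000001]: F1=1 F2=1 -> 0
  row 2 [0000010]: F1=0 F2=0 -> 0
  row 3 [0000011]: F1=0 F2=1 (differ) -> 1
  row 4 [0000100]: F1=1 F2=1 -> 0
  (every remaining row is evaluated the same way; all 128 results are listed next)
Full result column, 8 rows per line (p,q,r,s fixed per line; t,u,v runs 000..111 left to right):
  rows 0-7 [p,q,r,s=0000]: 10010011  (ones: 4)
  rows 8-15 [p,q,r,s=0001]: 11010111  (ones: 6)
  rows 16-23 [p,q,r,s=0010]: 10010011  (ones: 4)
  rows 24-31 [p,q,r,s=0011]: 11010111  (ones: 6)
  rows 32-39 [p,q,r,s=0100]: 10010011  (ones: 4)
  rows 40-47 [p,q,r,s=0101]: 11010111  (ones: 6)
  rows 48-55 [p,q,r,s=0110]: 10010011  (ones: 4)
  rows 56-63 [p,q,r,s=0111]: 11010111  (ones: 6)
  rows 64-71 [p,q,r,s=1000]: 10010000  (ones: 2)
  rows 72-79 [p,q,r,s=1001]: 11010000  (ones: 3)
  rows 80-87 [p,q,r,s=1010]: 10010000  (ones: 2)
  rows 88-95 [p,q,r,s=1011]: 11010000  (ones: 3)
  rows 96-103 [p,q,r,s=1100]: 10010000  (ones: 2)
  rows 104-111 [p,q,r,s=1101]: 11010000  (ones: 3)
  rows 112-119 [p,q,r,s=1110]: 10010000  (ones: 2)
  rows 120-127 [p,q,r,s=1111]: 11010000  (ones: 3)
Disagreements = 4+6+4+6+4+6+4+6+2+3+2+3+2+3+2+3 = 60

60


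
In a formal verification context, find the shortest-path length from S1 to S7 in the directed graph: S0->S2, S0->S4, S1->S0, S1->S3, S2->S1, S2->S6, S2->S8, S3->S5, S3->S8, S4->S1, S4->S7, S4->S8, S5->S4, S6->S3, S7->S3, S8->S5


BFS layer-by-layer from S1:
  dist 0: {S1}
  dist 1: {S0, S3}
  dist 2: {S2, S4, S5, S8}
  dist 3: {S6, S7}
  -> S7 reached at distance 3
Shortest path length = 3

3


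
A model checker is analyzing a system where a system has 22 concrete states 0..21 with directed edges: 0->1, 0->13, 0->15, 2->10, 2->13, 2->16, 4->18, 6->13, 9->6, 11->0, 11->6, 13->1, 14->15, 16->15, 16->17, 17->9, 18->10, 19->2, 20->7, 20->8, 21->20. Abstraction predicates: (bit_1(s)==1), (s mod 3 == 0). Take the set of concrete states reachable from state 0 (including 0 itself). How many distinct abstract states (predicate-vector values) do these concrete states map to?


BFS from 0:
Concrete reachable: {0, 1, 13, 15}
Abstract via predicates (bit_1(s)==1), (s mod 3 == 0):
  (0,0) <- {1, 13}
  (0,1) <- {0}
  (1,1) <- {15}
Distinct abstract states = 3

3


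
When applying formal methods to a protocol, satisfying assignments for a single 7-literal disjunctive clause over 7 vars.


Step 1: Total=2^7=128
Step 2: Unsat when all 7 false: 2^0=1
Step 3: Sat=128-1=127

127


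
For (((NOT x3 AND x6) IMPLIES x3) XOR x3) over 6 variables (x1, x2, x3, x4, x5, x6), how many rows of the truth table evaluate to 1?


Formula: (((NOT x3 AND x6) IMPLIES x3) XOR x3) over 6 vars (64 rows)
Evaluate each row (x1, x2, x3, x4, x5, x6 as bits, MSB first):
  row 0 [000000]: (((NOT 0 AND 0) IMPLIES 0) XOR 0) -> 1
  row 1 [000001]: (((NOT 0 AND 1) IMPLIES 0) XOR 0) -> 0
  row 2 [000010]: (((NOT 0 AND 0) IMPLIES 0) XOR 0) -> 1
  row 3 [000011]: (((NOT 0 AND 1) IMPLIES 0) XOR 0) -> 0
  row 4 [000100]: (((NOT 0 AND 0) IMPLIES 0) XOR 0) -> 1
  (every remaining row is evaluated the same way; all 64 results are listed next)
Full result column, 8 rows per line (x1,x2,x3 fixed per line; x4,x5,x6 runs 000..111 left to right):
  rows 0-7 [x1,x2,x3=000]: 10101010  (ones: 4)
  rows 8-15 [x1,x2,x3=001]: 00000000  (ones: 0)
  rows 16-23 [x1,x2,x3=010]: 10101010  (ones: 4)
  rows 24-31 [x1,x2,x3=011]: 00000000  (ones: 0)
  rows 32-39 [x1,x2,x3=100]: 10101010  (ones: 4)
  rows 40-47 [x1,x2,x3=101]: 00000000  (ones: 0)
  rows 48-55 [x1,x2,x3=110]: 10101010  (ones: 4)
  rows 56-63 [x1,x2,x3=111]: 00000000  (ones: 0)
Count of 1-rows = 4+0+4+0+4+0+4+0 = 16

16


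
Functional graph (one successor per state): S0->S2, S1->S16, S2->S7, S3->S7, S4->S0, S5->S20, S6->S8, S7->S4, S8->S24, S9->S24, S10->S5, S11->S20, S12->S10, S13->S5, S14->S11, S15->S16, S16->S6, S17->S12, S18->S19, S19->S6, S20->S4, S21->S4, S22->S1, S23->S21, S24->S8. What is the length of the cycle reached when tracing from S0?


Trace from S0 until a state repeats:
  S0 -> S2 -> S7 -> S4 -> S0
S0 first seen at step 0, revisited at step 4.
Cycle length = 4 - 0 = 4

4


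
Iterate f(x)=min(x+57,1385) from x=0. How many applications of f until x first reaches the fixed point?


Step 1: x=0, cap=1385, increment=57
Step 2: x grows by 57 each step until capped at 1385; fixed point is x=1385
Step 3: iterations = ceil(1385/57) = 25

25


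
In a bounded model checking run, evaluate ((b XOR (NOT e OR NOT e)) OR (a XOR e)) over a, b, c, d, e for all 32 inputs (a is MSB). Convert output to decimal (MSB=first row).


Formula: ((b XOR (NOT e OR NOT e)) OR (a XOR e)) over a, b, c, d, e (32 rows)
Evaluate each row (bits = a,b,c,d,e, MSB first):
  row 0 [00000]: ((0 XOR (NOT 0 OR NOT 0)) OR (0 XOR 0)) -> 1
  row 1 [00001]: ((0 XOR (NOT 1 OR NOT 1)) OR (0 XOR 1)) -> 1
  row 2 [00010]: ((0 XOR (NOT 0 OR NOT 0)) OR (0 XOR 0)) -> 1
  row 3 [00011]: ((0 XOR (NOT 1 OR NOT 1)) OR (0 XOR 1)) -> 1
  row 4 [00100]: ((0 XOR (NOT 0 OR NOT 0)) OR (0 XOR 0)) -> 1
  row 5 [00101]: ((0 XOR (NOT 1 OR NOT 1)) OR (0 XOR 1)) -> 1
  row 6 [00110]: ((0 XOR (NOT 0 OR NOT 0)) OR (0 XOR 0)) -> 1
  row 7 [00111]: ((0 XOR (NOT 1 OR NOT 1)) OR (0 XOR 1)) -> 1
  row 8 [01000]: ((1 XOR (NOT 0 OR NOT 0)) OR (0 XOR 0)) -> 0
  row 9 [01001]: ((1 XOR (NOT 1 OR NOT 1)) OR (0 XOR 1)) -> 1
  row 10 [01010]: ((1 XOR (NOT 0 OR NOT 0)) OR (0 XOR 0)) -> 0
  row 11 [01011]: ((1 XOR (NOT 1 OR NOT 1)) OR (0 XOR 1)) -> 1
  row 12 [01100]: ((1 XOR (NOT 0 OR NOT 0)) OR (0 XOR 0)) -> 0
  row 13 [01101]: ((1 XOR (NOT 1 OR NOT 1)) OR (0 XOR 1)) -> 1
  row 14 [01110]: ((1 XOR (NOT 0 OR NOT 0)) OR (0 XOR 0)) -> 0
  row 15 [01111]: ((1 XOR (NOT 1 OR NOT 1)) OR (0 XOR 1)) -> 1
  row 16 [10000]: ((0 XOR (NOT 0 OR NOT 0)) OR (1 XOR 0)) -> 1
  row 17 [10001]: ((0 XOR (NOT 1 OR NOT 1)) OR (1 XOR 1)) -> 0
  row 18 [10010]: ((0 XOR (NOT 0 OR NOT 0)) OR (1 XOR 0)) -> 1
  row 19 [10011]: ((0 XOR (NOT 1 OR NOT 1)) OR (1 XOR 1)) -> 0
  row 20 [10100]: ((0 XOR (NOT 0 OR NOT 0)) OR (1 XOR 0)) -> 1
  row 21 [10101]: ((0 XOR (NOT 1 OR NOT 1)) OR (1 XOR 1)) -> 0
  row 22 [10110]: ((0 XOR (NOT 0 OR NOT 0)) OR (1 XOR 0)) -> 1
  row 23 [10111]: ((0 XOR (NOT 1 OR NOT 1)) OR (1 XOR 1)) -> 0
  row 24 [11000]: ((1 XOR (NOT 0 OR NOT 0)) OR (1 XOR 0)) -> 1
  row 25 [11001]: ((1 XOR (NOT 1 OR NOT 1)) OR (1 XOR 1)) -> 1
  row 26 [11010]: ((1 XOR (NOT 0 OR NOT 0)) OR (1 XOR 0)) -> 1
  row 27 [11011]: ((1 XOR (NOT 1 OR NOT 1)) OR (1 XOR 1)) -> 1
  row 28 [11100]: ((1 XOR (NOT 0 OR NOT 0)) OR (1 XOR 0)) -> 1
  row 29 [11101]: ((1 XOR (NOT 1 OR NOT 1)) OR (1 XOR 1)) -> 1
  row 30 [11110]: ((1 XOR (NOT 0 OR NOT 0)) OR (1 XOR 0)) -> 1
  row 31 [11111]: ((1 XOR (NOT 1 OR NOT 1)) OR (1 XOR 1)) -> 1
Full result column, 4 rows per line (a,b,c fixed per line; d,e runs 00..11 left to right):
  rows 0-3 [a,b,c=000]: 1111  = hex F
  rows 4-7 [a,b,c=001]: 1111  = hex F
  rows 8-11 [a,b,c=010]: 0101  = hex 5
  rows 12-15 [a,b,c=011]: 0101  = hex 5
  rows 16-19 [a,b,c=100]: 1010  = hex A
  rows 20-23 [a,b,c=101]: 1010  = hex A
  rows 24-27 [a,b,c=110]: 1111  = hex F
  rows 28-31 [a,b,c=111]: 1111  = hex F
Output column (row 0 .. row 31) = 11111111010101011010101011111111
Output column grouped in 4s = 1111 1111 0101 0101 1010 1010 1111 1111 = 0xFF55AAFF
Convert to decimal digit by digit (value = value*16 + digit):
  F -> 15
  15*16 + 15 (F) = 255
  255*16 + 5 = 4085
  4085*16 + 5 = 65365
  65365*16 + 10 (A) = 1045850
  1045850*16 + 10 (A) = 16733610
  16733610*16 + 15 (F) = 267737775
  267737775*16 + 15 (F) = 4283804415
Decimal = 4283804415

4283804415


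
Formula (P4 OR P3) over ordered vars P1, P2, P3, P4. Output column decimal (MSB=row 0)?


Formula: (P4 OR P3) over P1, P2, P3, P4 (16 rows)
Evaluate each row (bits = P1,P2,P3,P4, MSB first):
  row 0 [0000]: (0 OR 0) -> 0
  row 1 [0001]: (1 OR 0) -> 1
  row 2 [0010]: (0 OR 1) -> 1
  row 3 [0011]: (1 OR 1) -> 1
  row 4 [0100]: (0 OR 0) -> 0
  row 5 [0101]: (1 OR 0) -> 1
  row 6 [0110]: (0 OR 1) -> 1
  row 7 [0111]: (1 OR 1) -> 1
  row 8 [1000]: (0 OR 0) -> 0
  row 9 [1001]: (1 OR 0) -> 1
  row 10 [1010]: (0 OR 1) -> 1
  row 11 [1011]: (1 OR 1) -> 1
  row 12 [1100]: (0 OR 0) -> 0
  row 13 [1101]: (1 OR 0) -> 1
  row 14 [1110]: (0 OR 1) -> 1
  row 15 [1111]: (1 OR 1) -> 1
Full result column, 4 rows per line (P1,P2 fixed per line; P3,P4 runs 00..11 left to right):
  rows 0-3 [P1,P2=00]: 0111  = hex 7
  rows 4-7 [P1,P2=01]: 0111  = hex 7
  rows 8-11 [P1,P2=10]: 0111  = hex 7
  rows 12-15 [P1,P2=11]: 0111  = hex 7
Output column (row 0 .. row 15) = 0111011101110111
Output column grouped in 4s = 0111 0111 0111 0111 = 0x7777
Convert to decimal digit by digit (value = value*16 + digit):
  7 -> 7
  7*16 + 7 = 119
  119*16 + 7 = 1911
  1911*16 + 7 = 30583
Decimal = 30583

30583
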